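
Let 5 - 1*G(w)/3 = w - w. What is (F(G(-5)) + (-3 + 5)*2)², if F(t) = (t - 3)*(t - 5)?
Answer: 15376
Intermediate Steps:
G(w) = 15 (G(w) = 15 - 3*(w - w) = 15 - 3*0 = 15 + 0 = 15)
F(t) = (-5 + t)*(-3 + t) (F(t) = (-3 + t)*(-5 + t) = (-5 + t)*(-3 + t))
(F(G(-5)) + (-3 + 5)*2)² = ((15 + 15² - 8*15) + (-3 + 5)*2)² = ((15 + 225 - 120) + 2*2)² = (120 + 4)² = 124² = 15376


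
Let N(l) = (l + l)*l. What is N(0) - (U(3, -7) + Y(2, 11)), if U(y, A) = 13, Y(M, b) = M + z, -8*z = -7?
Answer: -127/8 ≈ -15.875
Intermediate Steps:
z = 7/8 (z = -1/8*(-7) = 7/8 ≈ 0.87500)
Y(M, b) = 7/8 + M (Y(M, b) = M + 7/8 = 7/8 + M)
N(l) = 2*l**2 (N(l) = (2*l)*l = 2*l**2)
N(0) - (U(3, -7) + Y(2, 11)) = 2*0**2 - (13 + (7/8 + 2)) = 2*0 - (13 + 23/8) = 0 - 1*127/8 = 0 - 127/8 = -127/8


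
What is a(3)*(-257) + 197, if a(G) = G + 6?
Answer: -2116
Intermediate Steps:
a(G) = 6 + G
a(3)*(-257) + 197 = (6 + 3)*(-257) + 197 = 9*(-257) + 197 = -2313 + 197 = -2116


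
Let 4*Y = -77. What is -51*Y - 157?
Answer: 3299/4 ≈ 824.75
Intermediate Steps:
Y = -77/4 (Y = (1/4)*(-77) = -77/4 ≈ -19.250)
-51*Y - 157 = -51*(-77/4) - 157 = 3927/4 - 157 = 3299/4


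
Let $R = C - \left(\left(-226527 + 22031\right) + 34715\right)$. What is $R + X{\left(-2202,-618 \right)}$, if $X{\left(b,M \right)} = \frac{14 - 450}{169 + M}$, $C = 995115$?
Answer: $\frac{523038740}{449} \approx 1.1649 \cdot 10^{6}$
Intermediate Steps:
$X{\left(b,M \right)} = - \frac{436}{169 + M}$
$R = 1164896$ ($R = 995115 - \left(\left(-226527 + 22031\right) + 34715\right) = 995115 - \left(-204496 + 34715\right) = 995115 - -169781 = 995115 + 169781 = 1164896$)
$R + X{\left(-2202,-618 \right)} = 1164896 - \frac{436}{169 - 618} = 1164896 - \frac{436}{-449} = 1164896 - - \frac{436}{449} = 1164896 + \frac{436}{449} = \frac{523038740}{449}$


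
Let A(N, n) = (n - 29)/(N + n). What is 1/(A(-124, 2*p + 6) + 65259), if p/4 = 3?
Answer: 94/6134345 ≈ 1.5324e-5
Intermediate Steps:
p = 12 (p = 4*3 = 12)
A(N, n) = (-29 + n)/(N + n)
1/(A(-124, 2*p + 6) + 65259) = 1/((-29 + (2*12 + 6))/(-124 + (2*12 + 6)) + 65259) = 1/((-29 + (24 + 6))/(-124 + (24 + 6)) + 65259) = 1/((-29 + 30)/(-124 + 30) + 65259) = 1/(1/(-94) + 65259) = 1/(-1/94*1 + 65259) = 1/(-1/94 + 65259) = 1/(6134345/94) = 94/6134345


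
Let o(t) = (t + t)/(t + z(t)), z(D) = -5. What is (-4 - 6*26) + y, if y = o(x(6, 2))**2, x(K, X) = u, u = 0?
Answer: -160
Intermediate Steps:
x(K, X) = 0
o(t) = 2*t/(-5 + t) (o(t) = (t + t)/(t - 5) = (2*t)/(-5 + t) = 2*t/(-5 + t))
y = 0 (y = (2*0/(-5 + 0))**2 = (2*0/(-5))**2 = (2*0*(-1/5))**2 = 0**2 = 0)
(-4 - 6*26) + y = (-4 - 6*26) + 0 = (-4 - 156) + 0 = -160 + 0 = -160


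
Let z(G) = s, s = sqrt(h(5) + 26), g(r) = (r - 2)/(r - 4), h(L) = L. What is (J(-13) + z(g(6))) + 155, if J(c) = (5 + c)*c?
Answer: 259 + sqrt(31) ≈ 264.57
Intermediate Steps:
g(r) = (-2 + r)/(-4 + r)
s = sqrt(31) (s = sqrt(5 + 26) = sqrt(31) ≈ 5.5678)
J(c) = c*(5 + c)
z(G) = sqrt(31)
(J(-13) + z(g(6))) + 155 = (-13*(5 - 13) + sqrt(31)) + 155 = (-13*(-8) + sqrt(31)) + 155 = (104 + sqrt(31)) + 155 = 259 + sqrt(31)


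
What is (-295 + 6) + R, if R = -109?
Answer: -398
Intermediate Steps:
(-295 + 6) + R = (-295 + 6) - 109 = -289 - 109 = -398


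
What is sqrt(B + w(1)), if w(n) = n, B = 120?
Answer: 11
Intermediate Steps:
sqrt(B + w(1)) = sqrt(120 + 1) = sqrt(121) = 11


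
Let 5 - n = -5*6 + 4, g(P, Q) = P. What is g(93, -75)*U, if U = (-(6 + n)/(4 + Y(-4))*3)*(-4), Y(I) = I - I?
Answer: 10323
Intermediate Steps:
Y(I) = 0
n = 31 (n = 5 - (-5*6 + 4) = 5 - (-30 + 4) = 5 - 1*(-26) = 5 + 26 = 31)
U = 111 (U = (-(6 + 31)/(4 + 0)*3)*(-4) = (-37/4*3)*(-4) = (-1*37/4*3)*(-4) = -37/4*3*(-4) = -111/4*(-4) = 111)
g(93, -75)*U = 93*111 = 10323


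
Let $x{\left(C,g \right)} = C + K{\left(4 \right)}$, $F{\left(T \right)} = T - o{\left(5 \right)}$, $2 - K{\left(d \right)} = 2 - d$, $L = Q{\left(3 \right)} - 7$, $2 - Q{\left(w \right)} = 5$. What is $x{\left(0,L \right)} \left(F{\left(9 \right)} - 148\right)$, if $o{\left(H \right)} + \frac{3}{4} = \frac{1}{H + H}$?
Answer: $- \frac{2767}{5} \approx -553.4$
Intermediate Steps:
$Q{\left(w \right)} = -3$ ($Q{\left(w \right)} = 2 - 5 = -3$)
$o{\left(H \right)} = - \frac{3}{4} + \frac{1}{2 H}$ ($o{\left(H \right)} = - \frac{3}{4} + \frac{1}{H + H} = - \frac{3}{4} + \frac{1}{2 H}$)
$L = -10$ ($L = -3 - 7 = -10$)
$K{\left(d \right)} = d$ ($K{\left(d \right)} = 2 - \left(2 - d\right) = 2 + \left(-2 + d\right) = d$)
$F{\left(T \right)} = \frac{13}{20} + T$ ($F{\left(T \right)} = T - \frac{2 - 15}{4 \cdot 5} = T - \frac{1}{4} \cdot \frac{1}{5} \left(2 - 15\right) = T - \frac{1}{4} \cdot \frac{1}{5} \left(-13\right) = T - - \frac{13}{20} = T + \frac{13}{20} = \frac{13}{20} + T$)
$x{\left(C,g \right)} = 4 + C$ ($x{\left(C,g \right)} = C + 4 = 4 + C$)
$x{\left(0,L \right)} \left(F{\left(9 \right)} - 148\right) = \left(4 + 0\right) \left(\left(\frac{13}{20} + 9\right) - 148\right) = 4 \left(\frac{193}{20} - 148\right) = 4 \left(- \frac{2767}{20}\right) = - \frac{2767}{5}$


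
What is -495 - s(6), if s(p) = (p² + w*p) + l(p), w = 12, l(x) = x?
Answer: -609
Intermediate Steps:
s(p) = p² + 13*p (s(p) = (p² + 12*p) + p = p² + 13*p)
-495 - s(6) = -495 - 6*(13 + 6) = -495 - 6*19 = -495 - 1*114 = -495 - 114 = -609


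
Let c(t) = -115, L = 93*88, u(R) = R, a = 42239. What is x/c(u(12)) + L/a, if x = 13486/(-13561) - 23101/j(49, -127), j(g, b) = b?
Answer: -11539070276901/8365788968795 ≈ -1.3793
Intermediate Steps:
L = 8184
x = 311559939/1722247 (x = 13486/(-13561) - 23101/(-127) = 13486*(-1/13561) - 23101*(-1/127) = -13486/13561 + 23101/127 = 311559939/1722247 ≈ 180.90)
x/c(u(12)) + L/a = (311559939/1722247)/(-115) + 8184/42239 = (311559939/1722247)*(-1/115) + 8184*(1/42239) = -311559939/198058405 + 8184/42239 = -11539070276901/8365788968795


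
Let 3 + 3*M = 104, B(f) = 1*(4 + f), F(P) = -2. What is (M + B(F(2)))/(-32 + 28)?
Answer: -107/12 ≈ -8.9167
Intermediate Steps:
B(f) = 4 + f
M = 101/3 (M = -1 + (⅓)*104 = -1 + 104/3 = 101/3 ≈ 33.667)
(M + B(F(2)))/(-32 + 28) = (101/3 + (4 - 2))/(-32 + 28) = (101/3 + 2)/(-4) = (107/3)*(-¼) = -107/12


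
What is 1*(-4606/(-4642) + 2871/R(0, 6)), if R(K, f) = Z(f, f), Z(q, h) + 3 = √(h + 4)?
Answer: 19993076/2321 + 2871*√10 ≈ 17693.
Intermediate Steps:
Z(q, h) = -3 + √(4 + h) (Z(q, h) = -3 + √(h + 4) = -3 + √(4 + h))
R(K, f) = -3 + √(4 + f)
1*(-4606/(-4642) + 2871/R(0, 6)) = 1*(-4606/(-4642) + 2871/(-3 + √(4 + 6))) = 1*(-4606*(-1/4642) + 2871/(-3 + √10)) = 1*(2303/2321 + 2871/(-3 + √10)) = 2303/2321 + 2871/(-3 + √10)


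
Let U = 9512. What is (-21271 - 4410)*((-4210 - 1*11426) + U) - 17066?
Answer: 157253378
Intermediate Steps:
(-21271 - 4410)*((-4210 - 1*11426) + U) - 17066 = (-21271 - 4410)*((-4210 - 1*11426) + 9512) - 17066 = -25681*((-4210 - 11426) + 9512) - 17066 = -25681*(-15636 + 9512) - 17066 = -25681*(-6124) - 17066 = 157270444 - 17066 = 157253378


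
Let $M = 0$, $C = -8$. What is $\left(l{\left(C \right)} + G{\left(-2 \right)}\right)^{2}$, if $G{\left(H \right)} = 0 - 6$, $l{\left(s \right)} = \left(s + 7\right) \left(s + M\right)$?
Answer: $4$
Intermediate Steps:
$l{\left(s \right)} = s \left(7 + s\right)$ ($l{\left(s \right)} = \left(s + 7\right) \left(s + 0\right) = \left(7 + s\right) s = s \left(7 + s\right)$)
$G{\left(H \right)} = -6$
$\left(l{\left(C \right)} + G{\left(-2 \right)}\right)^{2} = \left(- 8 \left(7 - 8\right) - 6\right)^{2} = \left(\left(-8\right) \left(-1\right) - 6\right)^{2} = \left(8 - 6\right)^{2} = 2^{2} = 4$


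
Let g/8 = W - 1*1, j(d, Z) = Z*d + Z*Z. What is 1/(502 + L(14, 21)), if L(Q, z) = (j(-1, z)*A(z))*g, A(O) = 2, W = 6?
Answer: 1/34102 ≈ 2.9324e-5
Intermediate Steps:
j(d, Z) = Z² + Z*d (j(d, Z) = Z*d + Z² = Z² + Z*d)
g = 40 (g = 8*(6 - 1*1) = 8*(6 - 1) = 8*5 = 40)
L(Q, z) = 80*z*(-1 + z) (L(Q, z) = ((z*(z - 1))*2)*40 = ((z*(-1 + z))*2)*40 = (2*z*(-1 + z))*40 = 80*z*(-1 + z))
1/(502 + L(14, 21)) = 1/(502 + 80*21*(-1 + 21)) = 1/(502 + 80*21*20) = 1/(502 + 33600) = 1/34102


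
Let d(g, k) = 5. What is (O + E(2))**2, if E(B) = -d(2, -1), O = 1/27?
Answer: 17956/729 ≈ 24.631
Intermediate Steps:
O = 1/27 ≈ 0.037037
E(B) = -5 (E(B) = -1*5 = -5)
(O + E(2))**2 = (1/27 - 5)**2 = (-134/27)**2 = 17956/729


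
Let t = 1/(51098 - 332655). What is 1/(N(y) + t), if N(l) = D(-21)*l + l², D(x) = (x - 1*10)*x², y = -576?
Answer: 281557/2310533325503 ≈ 1.2186e-7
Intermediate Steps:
D(x) = x²*(-10 + x) (D(x) = (x - 10)*x² = (-10 + x)*x² = x²*(-10 + x))
t = -1/281557 (t = 1/(-281557) = -1/281557 ≈ -3.5517e-6)
N(l) = l² - 13671*l (N(l) = ((-21)²*(-10 - 21))*l + l² = (441*(-31))*l + l² = -13671*l + l² = l² - 13671*l)
1/(N(y) + t) = 1/(-576*(-13671 - 576) - 1/281557) = 1/(-576*(-14247) - 1/281557) = 1/(8206272 - 1/281557) = 1/(2310533325503/281557) = 281557/2310533325503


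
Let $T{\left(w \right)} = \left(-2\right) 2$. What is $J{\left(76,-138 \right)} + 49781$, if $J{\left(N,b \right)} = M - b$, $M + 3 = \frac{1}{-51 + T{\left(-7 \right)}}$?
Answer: $\frac{2745379}{55} \approx 49916.0$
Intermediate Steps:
$T{\left(w \right)} = -4$
$M = - \frac{166}{55}$ ($M = -3 + \frac{1}{-51 - 4} = -3 + \frac{1}{-55} = -3 - \frac{1}{55} = - \frac{166}{55} \approx -3.0182$)
$J{\left(N,b \right)} = - \frac{166}{55} - b$
$J{\left(76,-138 \right)} + 49781 = \left(- \frac{166}{55} - -138\right) + 49781 = \left(- \frac{166}{55} + 138\right) + 49781 = \frac{7424}{55} + 49781 = \frac{2745379}{55}$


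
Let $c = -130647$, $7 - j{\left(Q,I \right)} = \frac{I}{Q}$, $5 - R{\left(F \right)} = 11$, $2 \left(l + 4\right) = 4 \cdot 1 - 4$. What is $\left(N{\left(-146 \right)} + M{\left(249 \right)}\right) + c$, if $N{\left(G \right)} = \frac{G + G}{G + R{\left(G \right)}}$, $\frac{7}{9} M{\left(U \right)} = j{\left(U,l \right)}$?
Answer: $- \frac{2884182895}{22078} \approx -1.3064 \cdot 10^{5}$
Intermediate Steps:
$l = -4$ ($l = -4 + \frac{4 \cdot 1 - 4}{2} = -4 + \frac{4 - 4}{2} = -4 + \frac{1}{2} \cdot 0 = -4 + 0 = -4$)
$R{\left(F \right)} = -6$ ($R{\left(F \right)} = 5 - 11 = -6$)
$j{\left(Q,I \right)} = 7 - \frac{I}{Q}$
$M{\left(U \right)} = 9 + \frac{36}{7 U}$ ($M{\left(U \right)} = \frac{9 \left(7 - - \frac{4}{U}\right)}{7} = \frac{9 \left(7 + \frac{4}{U}\right)}{7} = 9 + \frac{36}{7 U}$)
$N{\left(G \right)} = \frac{2 G}{-6 + G}$ ($N{\left(G \right)} = \frac{G + G}{G - 6} = \frac{2 G}{-6 + G}$)
$\left(N{\left(-146 \right)} + M{\left(249 \right)}\right) + c = \left(2 \left(-146\right) \frac{1}{-6 - 146} + \left(9 + \frac{36}{7 \cdot 249}\right)\right) - 130647 = \left(2 \left(-146\right) \frac{1}{-152} + \left(9 + \frac{36}{7} \cdot \frac{1}{249}\right)\right) - 130647 = \left(2 \left(-146\right) \left(- \frac{1}{152}\right) + \left(9 + \frac{12}{581}\right)\right) - 130647 = \left(\frac{73}{38} + \frac{5241}{581}\right) - 130647 = \frac{241571}{22078} - 130647 = - \frac{2884182895}{22078}$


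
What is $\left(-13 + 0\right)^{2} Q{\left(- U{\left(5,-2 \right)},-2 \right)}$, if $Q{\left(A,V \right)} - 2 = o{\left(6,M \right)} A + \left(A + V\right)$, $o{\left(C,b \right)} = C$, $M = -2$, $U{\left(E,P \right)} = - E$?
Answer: $5915$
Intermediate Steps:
$Q{\left(A,V \right)} = 2 + V + 7 A$ ($Q{\left(A,V \right)} = 2 + \left(6 A + \left(A + V\right)\right) = 2 + \left(V + 7 A\right) = 2 + V + 7 A$)
$\left(-13 + 0\right)^{2} Q{\left(- U{\left(5,-2 \right)},-2 \right)} = \left(-13 + 0\right)^{2} \left(2 - 2 + 7 \left(- \left(-1\right) 5\right)\right) = \left(-13\right)^{2} \left(2 - 2 + 7 \left(\left(-1\right) \left(-5\right)\right)\right) = 169 \left(2 - 2 + 7 \cdot 5\right) = 169 \left(2 - 2 + 35\right) = 169 \cdot 35 = 5915$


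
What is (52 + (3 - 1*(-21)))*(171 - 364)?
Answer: -14668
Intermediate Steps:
(52 + (3 - 1*(-21)))*(171 - 364) = (52 + (3 + 21))*(-193) = (52 + 24)*(-193) = 76*(-193) = -14668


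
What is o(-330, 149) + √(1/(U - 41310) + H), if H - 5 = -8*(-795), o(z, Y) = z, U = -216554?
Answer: -330 + 3*√11756480756366/128932 ≈ -250.22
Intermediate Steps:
H = 6365 (H = 5 - 8*(-795) = 5 + 6360 = 6365)
o(-330, 149) + √(1/(U - 41310) + H) = -330 + √(1/(-216554 - 41310) + 6365) = -330 + √(1/(-257864) + 6365) = -330 + √(-1/257864 + 6365) = -330 + √(1641304359/257864) = -330 + 3*√11756480756366/128932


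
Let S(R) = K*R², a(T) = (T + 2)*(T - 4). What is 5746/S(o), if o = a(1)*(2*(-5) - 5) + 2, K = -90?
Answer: -2873/844605 ≈ -0.0034016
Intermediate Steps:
a(T) = (-4 + T)*(2 + T) (a(T) = (2 + T)*(-4 + T) = (-4 + T)*(2 + T))
o = 137 (o = (-8 + 1² - 2*1)*(2*(-5) - 5) + 2 = (-8 + 1 - 2)*(-10 - 5) + 2 = -9*(-15) + 2 = 135 + 2 = 137)
S(R) = -90*R²
5746/S(o) = 5746/((-90*137²)) = 5746/((-90*18769)) = 5746/(-1689210) = 5746*(-1/1689210) = -2873/844605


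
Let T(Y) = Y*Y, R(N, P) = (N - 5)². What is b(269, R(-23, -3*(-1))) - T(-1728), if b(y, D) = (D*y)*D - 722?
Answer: 162355758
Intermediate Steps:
R(N, P) = (-5 + N)²
b(y, D) = -722 + y*D² (b(y, D) = y*D² - 722 = -722 + y*D²)
T(Y) = Y²
b(269, R(-23, -3*(-1))) - T(-1728) = (-722 + 269*((-5 - 23)²)²) - 1*(-1728)² = (-722 + 269*((-28)²)²) - 1*2985984 = (-722 + 269*784²) - 2985984 = (-722 + 269*614656) - 2985984 = (-722 + 165342464) - 2985984 = 165341742 - 2985984 = 162355758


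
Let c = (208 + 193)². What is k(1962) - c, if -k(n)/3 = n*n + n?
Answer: -11715019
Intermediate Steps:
k(n) = -3*n - 3*n² (k(n) = -3*(n*n + n) = -3*(n² + n) = -3*(n + n²) = -3*n - 3*n²)
c = 160801 (c = 401² = 160801)
k(1962) - c = -3*1962*(1 + 1962) - 1*160801 = -3*1962*1963 - 160801 = -11554218 - 160801 = -11715019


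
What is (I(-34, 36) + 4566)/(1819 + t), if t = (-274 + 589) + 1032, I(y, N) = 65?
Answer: 4631/3166 ≈ 1.4627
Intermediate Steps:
t = 1347 (t = 315 + 1032 = 1347)
(I(-34, 36) + 4566)/(1819 + t) = (65 + 4566)/(1819 + 1347) = 4631/3166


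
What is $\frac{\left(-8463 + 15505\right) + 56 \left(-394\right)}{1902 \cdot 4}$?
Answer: $- \frac{7511}{3804} \approx -1.9745$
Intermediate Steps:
$\frac{\left(-8463 + 15505\right) + 56 \left(-394\right)}{1902 \cdot 4} = \frac{7042 - 22064}{7608} = \left(-15022\right) \frac{1}{7608} = - \frac{7511}{3804}$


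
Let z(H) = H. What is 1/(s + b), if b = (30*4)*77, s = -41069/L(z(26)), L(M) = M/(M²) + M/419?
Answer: -1095/437287886 ≈ -2.5041e-6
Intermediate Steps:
L(M) = 1/M + M/419 (L(M) = M/M² + M*(1/419) = 1/M + M/419)
s = -447405686/1095 (s = -41069/(1/26 + (1/419)*26) = -41069/(1/26 + 26/419) = -41069/1095/10894 = -41069*10894/1095 = -447405686/1095 ≈ -4.0859e+5)
b = 9240 (b = 120*77 = 9240)
1/(s + b) = 1/(-447405686/1095 + 9240) = 1/(-437287886/1095) = -1095/437287886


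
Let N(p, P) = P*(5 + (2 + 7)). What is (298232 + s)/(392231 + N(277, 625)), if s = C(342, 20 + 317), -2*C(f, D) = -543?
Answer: 597007/801962 ≈ 0.74443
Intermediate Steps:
C(f, D) = 543/2 (C(f, D) = -1/2*(-543) = 543/2)
N(p, P) = 14*P (N(p, P) = P*(5 + 9) = P*14 = 14*P)
s = 543/2 ≈ 271.50
(298232 + s)/(392231 + N(277, 625)) = (298232 + 543/2)/(392231 + 14*625) = 597007/(2*(392231 + 8750)) = (597007/2)/400981 = (597007/2)*(1/400981) = 597007/801962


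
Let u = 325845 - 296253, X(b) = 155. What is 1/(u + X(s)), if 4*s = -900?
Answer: 1/29747 ≈ 3.3617e-5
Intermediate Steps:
s = -225 (s = (¼)*(-900) = -225)
u = 29592
1/(u + X(s)) = 1/(29592 + 155) = 1/29747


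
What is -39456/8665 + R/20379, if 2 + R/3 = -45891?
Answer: -665687453/58861345 ≈ -11.309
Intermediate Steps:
R = -137679 (R = -6 + 3*(-45891) = -6 - 137673 = -137679)
-39456/8665 + R/20379 = -39456/8665 - 137679/20379 = -39456*1/8665 - 137679*1/20379 = -39456/8665 - 45893/6793 = -665687453/58861345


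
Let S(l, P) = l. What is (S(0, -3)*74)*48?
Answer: 0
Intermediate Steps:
(S(0, -3)*74)*48 = (0*74)*48 = 0*48 = 0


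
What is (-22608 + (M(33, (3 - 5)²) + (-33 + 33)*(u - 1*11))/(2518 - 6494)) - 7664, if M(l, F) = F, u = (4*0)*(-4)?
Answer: -30090369/994 ≈ -30272.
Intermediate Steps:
u = 0 (u = 0*(-4) = 0)
(-22608 + (M(33, (3 - 5)²) + (-33 + 33)*(u - 1*11))/(2518 - 6494)) - 7664 = (-22608 + ((3 - 5)² + (-33 + 33)*(0 - 1*11))/(2518 - 6494)) - 7664 = (-22608 + ((-2)² + 0*(0 - 11))/(-3976)) - 7664 = (-22608 + (4 + 0*(-11))*(-1/3976)) - 7664 = (-22608 + (4 + 0)*(-1/3976)) - 7664 = (-22608 + 4*(-1/3976)) - 7664 = (-22608 - 1/994) - 7664 = -22472353/994 - 7664 = -30090369/994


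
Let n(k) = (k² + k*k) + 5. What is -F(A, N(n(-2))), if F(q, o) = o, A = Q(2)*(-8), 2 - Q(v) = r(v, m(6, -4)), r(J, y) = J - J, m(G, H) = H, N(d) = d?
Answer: -13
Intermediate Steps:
n(k) = 5 + 2*k² (n(k) = (k² + k²) + 5 = 2*k² + 5 = 5 + 2*k²)
r(J, y) = 0
Q(v) = 2 (Q(v) = 2 - 1*0 = 2 + 0 = 2)
A = -16 (A = 2*(-8) = -16)
-F(A, N(n(-2))) = -(5 + 2*(-2)²) = -(5 + 2*4) = -(5 + 8) = -1*13 = -13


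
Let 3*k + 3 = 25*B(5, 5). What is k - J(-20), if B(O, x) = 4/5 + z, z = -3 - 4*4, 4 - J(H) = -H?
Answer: -410/3 ≈ -136.67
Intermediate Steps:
J(H) = 4 + H (J(H) = 4 - (-1)*H = 4 + H)
z = -19 (z = -3 - 16 = -19)
B(O, x) = -91/5 (B(O, x) = 4/5 - 19 = (⅕)*4 - 19 = ⅘ - 19 = -91/5)
k = -458/3 (k = -1 + (25*(-91/5))/3 = -1 + (⅓)*(-455) = -1 - 455/3 = -458/3 ≈ -152.67)
k - J(-20) = -458/3 - (4 - 20) = -458/3 - 1*(-16) = -458/3 + 16 = -410/3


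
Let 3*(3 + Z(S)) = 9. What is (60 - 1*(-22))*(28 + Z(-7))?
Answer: 2296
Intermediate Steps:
Z(S) = 0 (Z(S) = -3 + (⅓)*9 = -3 + 3 = 0)
(60 - 1*(-22))*(28 + Z(-7)) = (60 - 1*(-22))*(28 + 0) = (60 + 22)*28 = 82*28 = 2296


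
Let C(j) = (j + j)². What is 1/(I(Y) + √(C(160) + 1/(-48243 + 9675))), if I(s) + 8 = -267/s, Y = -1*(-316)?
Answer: 4258003620/49258289677393 + 24964*√38079759964758/49258289677393 ≈ 0.0032138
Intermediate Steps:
Y = 316
I(s) = -8 - 267/s
C(j) = 4*j² (C(j) = (2*j)² = 4*j²)
1/(I(Y) + √(C(160) + 1/(-48243 + 9675))) = 1/((-8 - 267/316) + √(4*160² + 1/(-48243 + 9675))) = 1/((-8 - 267*1/316) + √(4*25600 + 1/(-38568))) = 1/((-8 - 267/316) + √(102400 - 1/38568)) = 1/(-2795/316 + √(3949363199/38568)) = 1/(-2795/316 + √38079759964758/19284)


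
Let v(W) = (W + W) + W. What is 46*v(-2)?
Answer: -276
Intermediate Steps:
v(W) = 3*W (v(W) = 2*W + W = 3*W)
46*v(-2) = 46*(3*(-2)) = 46*(-6) = -276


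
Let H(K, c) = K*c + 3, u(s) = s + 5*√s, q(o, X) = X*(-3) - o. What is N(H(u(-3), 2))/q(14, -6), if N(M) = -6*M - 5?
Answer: 13/4 - 15*I*√3 ≈ 3.25 - 25.981*I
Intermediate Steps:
q(o, X) = -o - 3*X (q(o, X) = -3*X - o = -o - 3*X)
H(K, c) = 3 + K*c
N(M) = -5 - 6*M
N(H(u(-3), 2))/q(14, -6) = (-5 - 6*(3 + (-3 + 5*√(-3))*2))/(-1*14 - 3*(-6)) = (-5 - 6*(3 + (-3 + 5*(I*√3))*2))/(-14 + 18) = (-5 - 6*(3 + (-3 + 5*I*√3)*2))/4 = (-5 - 6*(3 + (-6 + 10*I*√3)))*(¼) = (-5 - 6*(-3 + 10*I*√3))*(¼) = (-5 + (18 - 60*I*√3))*(¼) = (13 - 60*I*√3)*(¼) = 13/4 - 15*I*√3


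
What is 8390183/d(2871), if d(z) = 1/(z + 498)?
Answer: 28266526527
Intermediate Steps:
d(z) = 1/(498 + z)
8390183/d(2871) = 8390183/(1/(498 + 2871)) = 8390183/(1/3369) = 8390183*3369 = 28266526527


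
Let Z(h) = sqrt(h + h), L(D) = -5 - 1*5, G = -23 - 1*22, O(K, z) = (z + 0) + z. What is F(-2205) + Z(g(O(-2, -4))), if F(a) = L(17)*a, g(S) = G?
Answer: 22050 + 3*I*sqrt(10) ≈ 22050.0 + 9.4868*I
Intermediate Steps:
O(K, z) = 2*z (O(K, z) = z + z = 2*z)
G = -45 (G = -23 - 22 = -45)
L(D) = -10 (L(D) = -5 - 5 = -10)
g(S) = -45
F(a) = -10*a
Z(h) = sqrt(2)*sqrt(h) (Z(h) = sqrt(2*h) = sqrt(2)*sqrt(h))
F(-2205) + Z(g(O(-2, -4))) = -10*(-2205) + sqrt(2)*sqrt(-45) = 22050 + sqrt(2)*(3*I*sqrt(5)) = 22050 + 3*I*sqrt(10)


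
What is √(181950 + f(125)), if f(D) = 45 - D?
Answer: √181870 ≈ 426.46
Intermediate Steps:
√(181950 + f(125)) = √(181950 + (45 - 1*125)) = √(181950 + (45 - 125)) = √(181950 - 80) = √181870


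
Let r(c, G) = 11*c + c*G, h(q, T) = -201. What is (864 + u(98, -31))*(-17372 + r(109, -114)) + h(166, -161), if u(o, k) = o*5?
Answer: -38723247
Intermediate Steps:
u(o, k) = 5*o
r(c, G) = 11*c + G*c
(864 + u(98, -31))*(-17372 + r(109, -114)) + h(166, -161) = (864 + 5*98)*(-17372 + 109*(11 - 114)) - 201 = (864 + 490)*(-17372 + 109*(-103)) - 201 = 1354*(-17372 - 11227) - 201 = 1354*(-28599) - 201 = -38723046 - 201 = -38723247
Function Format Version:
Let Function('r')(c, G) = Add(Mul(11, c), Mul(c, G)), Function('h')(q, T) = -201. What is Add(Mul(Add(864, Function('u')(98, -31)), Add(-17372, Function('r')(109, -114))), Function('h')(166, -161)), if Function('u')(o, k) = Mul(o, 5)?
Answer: -38723247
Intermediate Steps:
Function('u')(o, k) = Mul(5, o)
Function('r')(c, G) = Add(Mul(11, c), Mul(G, c))
Add(Mul(Add(864, Function('u')(98, -31)), Add(-17372, Function('r')(109, -114))), Function('h')(166, -161)) = Add(Mul(Add(864, Mul(5, 98)), Add(-17372, Mul(109, Add(11, -114)))), -201) = Add(Mul(Add(864, 490), Add(-17372, Mul(109, -103))), -201) = Add(Mul(1354, Add(-17372, -11227)), -201) = Add(Mul(1354, -28599), -201) = Add(-38723046, -201) = -38723247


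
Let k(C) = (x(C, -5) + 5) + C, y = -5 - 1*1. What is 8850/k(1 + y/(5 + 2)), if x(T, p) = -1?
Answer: 61950/29 ≈ 2136.2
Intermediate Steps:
y = -6 (y = -5 - 1 = -6)
k(C) = 4 + C (k(C) = (-1 + 5) + C = 4 + C)
8850/k(1 + y/(5 + 2)) = 8850/(4 + (1 - 6/(5 + 2))) = 8850/(4 + (1 - 6/7)) = 8850/(4 + 1/7) = 8850/(29/7) = 8850*(7/29) = 61950/29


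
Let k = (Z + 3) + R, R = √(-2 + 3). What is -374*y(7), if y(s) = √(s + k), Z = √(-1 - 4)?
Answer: -374*√(11 + I*√5) ≈ -1246.7 - 125.44*I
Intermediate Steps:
R = 1 (R = √1 = 1)
Z = I*√5 (Z = √(-5) = I*√5 ≈ 2.2361*I)
k = 4 + I*√5 (k = (I*√5 + 3) + 1 = (3 + I*√5) + 1 = 4 + I*√5 ≈ 4.0 + 2.2361*I)
y(s) = √(4 + s + I*√5) (y(s) = √(s + (4 + I*√5)) = √(4 + s + I*√5))
-374*y(7) = -374*√(4 + 7 + I*√5) = -374*√(11 + I*√5)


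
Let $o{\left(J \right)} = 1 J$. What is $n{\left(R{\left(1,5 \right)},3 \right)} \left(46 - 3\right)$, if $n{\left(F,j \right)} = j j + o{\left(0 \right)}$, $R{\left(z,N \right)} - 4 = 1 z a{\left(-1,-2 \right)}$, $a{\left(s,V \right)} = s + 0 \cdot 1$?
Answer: $387$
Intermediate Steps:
$a{\left(s,V \right)} = s$ ($a{\left(s,V \right)} = s + 0 = s$)
$o{\left(J \right)} = J$
$R{\left(z,N \right)} = 4 - z$ ($R{\left(z,N \right)} = 4 + 1 z \left(-1\right) = 4 + z \left(-1\right) = 4 - z$)
$n{\left(F,j \right)} = j^{2}$ ($n{\left(F,j \right)} = j j + 0 = j^{2} + 0 = j^{2}$)
$n{\left(R{\left(1,5 \right)},3 \right)} \left(46 - 3\right) = 3^{2} \left(46 - 3\right) = 9 \cdot 43 = 387$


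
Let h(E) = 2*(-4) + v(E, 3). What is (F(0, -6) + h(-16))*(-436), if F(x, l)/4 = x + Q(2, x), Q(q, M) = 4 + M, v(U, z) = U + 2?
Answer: 2616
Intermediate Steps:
v(U, z) = 2 + U
F(x, l) = 16 + 8*x (F(x, l) = 4*(x + (4 + x)) = 4*(4 + 2*x) = 16 + 8*x)
h(E) = -6 + E (h(E) = 2*(-4) + (2 + E) = -8 + (2 + E) = -6 + E)
(F(0, -6) + h(-16))*(-436) = ((16 + 8*0) + (-6 - 16))*(-436) = ((16 + 0) - 22)*(-436) = (16 - 22)*(-436) = -6*(-436) = 2616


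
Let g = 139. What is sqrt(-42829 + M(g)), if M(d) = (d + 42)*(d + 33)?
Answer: I*sqrt(11697) ≈ 108.15*I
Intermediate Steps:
M(d) = (33 + d)*(42 + d) (M(d) = (42 + d)*(33 + d) = (33 + d)*(42 + d))
sqrt(-42829 + M(g)) = sqrt(-42829 + (1386 + 139**2 + 75*139)) = sqrt(-42829 + (1386 + 19321 + 10425)) = sqrt(-42829 + 31132) = sqrt(-11697) = I*sqrt(11697)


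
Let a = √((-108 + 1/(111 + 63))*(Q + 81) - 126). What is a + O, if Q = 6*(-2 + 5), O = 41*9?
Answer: 369 + I*√36389838/58 ≈ 369.0 + 104.01*I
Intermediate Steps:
O = 369
Q = 18 (Q = 6*3 = 18)
a = I*√36389838/58 (a = √((-108 + 1/(111 + 63))*(18 + 81) - 126) = √((-108 + 1/174)*99 - 126) = √(-18791/174*99 - 126) = √(-620103/58 - 126) = √(-627411/58) = I*√36389838/58 ≈ 104.01*I)
a + O = I*√36389838/58 + 369 = 369 + I*√36389838/58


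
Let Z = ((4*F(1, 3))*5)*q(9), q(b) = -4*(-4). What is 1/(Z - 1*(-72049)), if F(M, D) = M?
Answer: 1/72369 ≈ 1.3818e-5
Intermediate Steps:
q(b) = 16
Z = 320 (Z = ((4*1)*5)*16 = (4*5)*16 = 20*16 = 320)
1/(Z - 1*(-72049)) = 1/(320 - 1*(-72049)) = 1/(320 + 72049) = 1/72369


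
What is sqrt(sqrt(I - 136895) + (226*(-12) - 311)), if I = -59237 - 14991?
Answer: sqrt(-3023 + I*sqrt(211123)) ≈ 4.1665 + 55.139*I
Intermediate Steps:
I = -74228
sqrt(sqrt(I - 136895) + (226*(-12) - 311)) = sqrt(sqrt(-74228 - 136895) + (226*(-12) - 311)) = sqrt(sqrt(-211123) + (-2712 - 311)) = sqrt(I*sqrt(211123) - 3023) = sqrt(-3023 + I*sqrt(211123))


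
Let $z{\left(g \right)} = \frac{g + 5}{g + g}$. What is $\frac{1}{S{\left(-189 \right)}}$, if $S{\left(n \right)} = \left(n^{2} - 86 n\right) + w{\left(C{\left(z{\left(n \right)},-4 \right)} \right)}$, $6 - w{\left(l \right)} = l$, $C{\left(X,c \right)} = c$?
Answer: $\frac{1}{51985} \approx 1.9236 \cdot 10^{-5}$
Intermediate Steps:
$z{\left(g \right)} = \frac{5 + g}{2 g}$
$w{\left(l \right)} = 6 - l$
$S{\left(n \right)} = 10 + n^{2} - 86 n$ ($S{\left(n \right)} = \left(n^{2} - 86 n\right) + \left(6 - -4\right) = \left(n^{2} - 86 n\right) + \left(6 + 4\right) = \left(n^{2} - 86 n\right) + 10 = 10 + n^{2} - 86 n$)
$\frac{1}{S{\left(-189 \right)}} = \frac{1}{10 + \left(-189\right)^{2} - -16254} = \frac{1}{10 + 35721 + 16254} = \frac{1}{51985}$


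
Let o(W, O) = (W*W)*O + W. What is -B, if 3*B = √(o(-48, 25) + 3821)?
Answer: -√61373/3 ≈ -82.579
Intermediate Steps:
o(W, O) = W + O*W² (o(W, O) = W²*O + W = O*W² + W = W + O*W²)
B = √61373/3 (B = √(-48*(1 + 25*(-48)) + 3821)/3 = √(-48*(1 - 1200) + 3821)/3 = √(-48*(-1199) + 3821)/3 = √(57552 + 3821)/3 = √61373/3 ≈ 82.579)
-B = -√61373/3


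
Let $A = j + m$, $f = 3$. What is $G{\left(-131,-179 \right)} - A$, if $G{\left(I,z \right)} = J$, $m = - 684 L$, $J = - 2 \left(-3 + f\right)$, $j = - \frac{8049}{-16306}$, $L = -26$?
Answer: $- \frac{289993953}{16306} \approx -17785.0$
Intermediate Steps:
$j = \frac{8049}{16306}$ ($j = \left(-8049\right) \left(- \frac{1}{16306}\right) = \frac{8049}{16306} \approx 0.49362$)
$J = 0$ ($J = - 2 \left(-3 + 3\right) = \left(-2\right) 0 = 0$)
$m = 17784$ ($m = \left(-684\right) \left(-26\right) = 17784$)
$G{\left(I,z \right)} = 0$
$A = \frac{289993953}{16306}$ ($A = \frac{8049}{16306} + 17784 = \frac{289993953}{16306} \approx 17785.0$)
$G{\left(-131,-179 \right)} - A = 0 - \frac{289993953}{16306} = - \frac{289993953}{16306}$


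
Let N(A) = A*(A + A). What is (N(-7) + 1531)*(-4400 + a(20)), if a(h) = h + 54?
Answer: -7047054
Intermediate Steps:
a(h) = 54 + h
N(A) = 2*A**2 (N(A) = A*(2*A) = 2*A**2)
(N(-7) + 1531)*(-4400 + a(20)) = (2*(-7)**2 + 1531)*(-4400 + (54 + 20)) = (2*49 + 1531)*(-4400 + 74) = (98 + 1531)*(-4326) = 1629*(-4326) = -7047054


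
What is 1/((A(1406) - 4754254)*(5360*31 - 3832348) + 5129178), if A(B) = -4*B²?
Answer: 1/46419803777602 ≈ 2.1543e-14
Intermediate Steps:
1/((A(1406) - 4754254)*(5360*31 - 3832348) + 5129178) = 1/((-4*1406² - 4754254)*(5360*31 - 3832348) + 5129178) = 1/((-4*1976836 - 4754254)*(166160 - 3832348) + 5129178) = 1/((-7907344 - 4754254)*(-3666188) + 5129178) = 1/(-12661598*(-3666188) + 5129178) = 1/(46419798648424 + 5129178) = 1/46419803777602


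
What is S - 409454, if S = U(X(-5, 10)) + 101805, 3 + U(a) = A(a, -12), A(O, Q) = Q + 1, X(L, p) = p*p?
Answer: -307663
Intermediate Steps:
X(L, p) = p**2
A(O, Q) = 1 + Q
U(a) = -14 (U(a) = -3 + (1 - 12) = -3 - 11 = -14)
S = 101791 (S = -14 + 101805 = 101791)
S - 409454 = 101791 - 409454 = -307663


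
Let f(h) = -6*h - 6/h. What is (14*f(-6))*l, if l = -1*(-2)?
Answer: 1036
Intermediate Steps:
l = 2
(14*f(-6))*l = (14*(-6*(-6) - 6/(-6)))*2 = (14*(36 - 6*(-⅙)))*2 = (14*(36 + 1))*2 = (14*37)*2 = 518*2 = 1036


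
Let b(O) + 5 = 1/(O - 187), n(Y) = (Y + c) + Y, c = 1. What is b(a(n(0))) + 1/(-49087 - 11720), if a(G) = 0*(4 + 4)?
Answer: -56915539/11370909 ≈ -5.0054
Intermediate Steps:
n(Y) = 1 + 2*Y (n(Y) = (Y + 1) + Y = (1 + Y) + Y = 1 + 2*Y)
a(G) = 0 (a(G) = 0*8 = 0)
b(O) = -5 + 1/(-187 + O) (b(O) = -5 + 1/(O - 187) = -5 + 1/(-187 + O))
b(a(n(0))) + 1/(-49087 - 11720) = (936 - 5*0)/(-187 + 0) + 1/(-49087 - 11720) = (936 + 0)/(-187) + 1/(-60807) = -1/187*936 - 1/60807 = -936/187 - 1/60807 = -56915539/11370909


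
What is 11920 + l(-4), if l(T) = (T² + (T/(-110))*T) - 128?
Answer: 649432/55 ≈ 11808.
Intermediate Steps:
l(T) = -128 + 109*T²/110 (l(T) = (T² + (T*(-1/110))*T) - 128 = (T² + (-T/110)*T) - 128 = (T² - T²/110) - 128 = 109*T²/110 - 128 = -128 + 109*T²/110)
11920 + l(-4) = 11920 + (-128 + (109/110)*(-4)²) = 11920 + (-128 + (109/110)*16) = 11920 + (-128 + 872/55) = 11920 - 6168/55 = 649432/55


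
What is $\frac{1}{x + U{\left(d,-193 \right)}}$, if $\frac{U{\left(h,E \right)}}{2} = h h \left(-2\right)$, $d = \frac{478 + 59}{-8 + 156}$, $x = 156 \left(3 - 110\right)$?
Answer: $- \frac{5476}{91693761} \approx -5.9721 \cdot 10^{-5}$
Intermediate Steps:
$x = -16692$ ($x = 156 \left(-107\right) = -16692$)
$d = \frac{537}{148} \approx 3.6284$
$U{\left(h,E \right)} = - 4 h^{2}$ ($U{\left(h,E \right)} = 2 h h \left(-2\right) = 2 h^{2} \left(-2\right) = 2 \left(- 2 h^{2}\right) = - 4 h^{2}$)
$\frac{1}{x + U{\left(d,-193 \right)}} = \frac{1}{-16692 - 4 \left(\frac{537}{148}\right)^{2}} = \frac{1}{-16692 - \frac{288369}{5476}} = \frac{1}{- \frac{91693761}{5476}} = - \frac{5476}{91693761}$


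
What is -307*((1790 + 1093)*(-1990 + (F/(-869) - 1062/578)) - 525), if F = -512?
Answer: 442655378444616/251141 ≈ 1.7626e+9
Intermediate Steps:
-307*((1790 + 1093)*(-1990 + (F/(-869) - 1062/578)) - 525) = -307*((1790 + 1093)*(-1990 + (-512/(-869) - 1062/578)) - 525) = -307*(2883*(-1990 + (-512*(-1/869) - 1062*1/578)) - 525) = -307*(2883*(-1990 + (512/869 - 531/289)) - 525) = -307*(2883*(-1990 - 313471/251141) - 525) = -307*(2883*(-500084061/251141) - 525) = -307*(-1441742347863/251141 - 525) = -307*(-1441874196888)/251141 = -1*(-442655378444616/251141) = 442655378444616/251141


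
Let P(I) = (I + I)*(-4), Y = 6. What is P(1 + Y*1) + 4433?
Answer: 4377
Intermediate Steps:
P(I) = -8*I (P(I) = (2*I)*(-4) = -8*I)
P(1 + Y*1) + 4433 = -8*(1 + 6*1) + 4433 = -8*(1 + 6) + 4433 = -8*7 + 4433 = -56 + 4433 = 4377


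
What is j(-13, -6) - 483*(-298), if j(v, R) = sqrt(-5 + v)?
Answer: 143934 + 3*I*sqrt(2) ≈ 1.4393e+5 + 4.2426*I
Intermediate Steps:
j(-13, -6) - 483*(-298) = sqrt(-5 - 13) - 483*(-298) = sqrt(-18) + 143934 = 3*I*sqrt(2) + 143934 = 143934 + 3*I*sqrt(2)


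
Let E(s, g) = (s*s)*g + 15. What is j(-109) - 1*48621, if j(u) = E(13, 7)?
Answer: -47423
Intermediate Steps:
E(s, g) = 15 + g*s² (E(s, g) = s²*g + 15 = g*s² + 15 = 15 + g*s²)
j(u) = 1198 (j(u) = 15 + 7*13² = 15 + 7*169 = 15 + 1183 = 1198)
j(-109) - 1*48621 = 1198 - 1*48621 = 1198 - 48621 = -47423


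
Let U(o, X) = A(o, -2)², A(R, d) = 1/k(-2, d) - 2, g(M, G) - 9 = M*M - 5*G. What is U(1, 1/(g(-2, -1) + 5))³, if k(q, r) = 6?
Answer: 1771561/46656 ≈ 37.971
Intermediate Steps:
g(M, G) = 9 + M² - 5*G (g(M, G) = 9 + (M*M - 5*G) = 9 + (M² - 5*G) = 9 + M² - 5*G)
A(R, d) = -11/6 (A(R, d) = 1/6 - 2 = ⅙ - 2 = -11/6)
U(o, X) = 121/36 (U(o, X) = (-11/6)² = 121/36)
U(1, 1/(g(-2, -1) + 5))³ = (121/36)³ = 1771561/46656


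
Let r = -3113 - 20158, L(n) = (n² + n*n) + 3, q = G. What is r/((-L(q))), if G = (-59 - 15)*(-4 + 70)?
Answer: 7757/15902305 ≈ 0.00048779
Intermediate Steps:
G = -4884 (G = -74*66 = -4884)
q = -4884
L(n) = 3 + 2*n² (L(n) = (n² + n²) + 3 = 2*n² + 3 = 3 + 2*n²)
r = -23271
r/((-L(q))) = -23271*(-1/(3 + 2*(-4884)²)) = -23271*(-1/(3 + 2*23853456)) = -23271*(-1/(3 + 47706912)) = -23271/((-1*47706915)) = -23271/(-47706915) = -23271*(-1/47706915) = 7757/15902305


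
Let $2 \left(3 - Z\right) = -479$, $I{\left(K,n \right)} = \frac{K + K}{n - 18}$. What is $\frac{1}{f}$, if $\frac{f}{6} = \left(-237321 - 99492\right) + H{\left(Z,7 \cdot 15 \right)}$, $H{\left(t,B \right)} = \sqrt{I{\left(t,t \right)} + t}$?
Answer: $- \frac{50409679}{101871811058457} - \frac{\sqrt{197295090}}{611230866350742} \approx -4.9486 \cdot 10^{-7}$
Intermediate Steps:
$I{\left(K,n \right)} = \frac{2 K}{-18 + n}$
$Z = \frac{485}{2}$ ($Z = 3 - - \frac{479}{2} = 3 + \frac{479}{2} = \frac{485}{2} \approx 242.5$)
$H{\left(t,B \right)} = \sqrt{t + \frac{2 t}{-18 + t}}$ ($H{\left(t,B \right)} = \sqrt{\frac{2 t}{-18 + t} + t} = \sqrt{t + \frac{2 t}{-18 + t}}$)
$f = -2020878 + \frac{3 \sqrt{197295090}}{449}$ ($f = 6 \left(\left(-237321 - 99492\right) + \sqrt{\frac{485 \left(-16 + \frac{485}{2}\right)}{2 \left(-18 + \frac{485}{2}\right)}}\right) = 6 \left(\left(-237321 - 99492\right) + \sqrt{\frac{485}{2} \frac{1}{\frac{449}{2}} \cdot \frac{453}{2}}\right) = 6 \left(-336813 + \sqrt{\frac{485}{2} \cdot \frac{2}{449} \cdot \frac{453}{2}}\right) = 6 \left(-336813 + \sqrt{\frac{219705}{898}}\right) = 6 \left(-336813 + \frac{\sqrt{197295090}}{898}\right) = -2020878 + \frac{3 \sqrt{197295090}}{449} \approx -2.0208 \cdot 10^{6}$)
$\frac{1}{f} = \frac{1}{-2020878 + \frac{3 \sqrt{197295090}}{449}}$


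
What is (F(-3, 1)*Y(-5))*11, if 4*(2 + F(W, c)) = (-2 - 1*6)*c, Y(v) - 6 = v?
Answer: -44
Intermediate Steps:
Y(v) = 6 + v
F(W, c) = -2 - 2*c (F(W, c) = -2 + ((-2 - 1*6)*c)/4 = -2 + ((-2 - 6)*c)/4 = -2 + (-8*c)/4 = -2 - 2*c)
(F(-3, 1)*Y(-5))*11 = ((-2 - 2*1)*(6 - 5))*11 = ((-2 - 2)*1)*11 = -4*1*11 = -4*11 = -44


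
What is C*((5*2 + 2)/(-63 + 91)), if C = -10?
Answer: -30/7 ≈ -4.2857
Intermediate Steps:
C*((5*2 + 2)/(-63 + 91)) = -10*(5*2 + 2)/(-63 + 91) = -10*(10 + 2)/28 = -120/28 = -10*3/7 = -30/7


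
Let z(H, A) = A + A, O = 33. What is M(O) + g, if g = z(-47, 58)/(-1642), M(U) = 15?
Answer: 12257/821 ≈ 14.929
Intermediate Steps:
z(H, A) = 2*A
g = -58/821 (g = (2*58)/(-1642) = 116*(-1/1642) = -58/821 ≈ -0.070646)
M(O) + g = 15 - 58/821 = 12257/821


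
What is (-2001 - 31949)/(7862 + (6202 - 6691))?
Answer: -33950/7373 ≈ -4.6046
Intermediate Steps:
(-2001 - 31949)/(7862 + (6202 - 6691)) = -33950/(7862 - 489) = -33950/7373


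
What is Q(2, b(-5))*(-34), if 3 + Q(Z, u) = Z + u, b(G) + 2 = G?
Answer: 272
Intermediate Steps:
b(G) = -2 + G
Q(Z, u) = -3 + Z + u (Q(Z, u) = -3 + (Z + u) = -3 + Z + u)
Q(2, b(-5))*(-34) = (-3 + 2 + (-2 - 5))*(-34) = (-3 + 2 - 7)*(-34) = -8*(-34) = 272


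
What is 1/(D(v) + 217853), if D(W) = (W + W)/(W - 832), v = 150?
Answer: 341/74287723 ≈ 4.5903e-6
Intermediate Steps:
D(W) = 2*W/(-832 + W) (D(W) = (2*W)/(-832 + W) = 2*W/(-832 + W))
1/(D(v) + 217853) = 1/(2*150/(-832 + 150) + 217853) = 1/(2*150/(-682) + 217853) = 1/(2*150*(-1/682) + 217853) = 1/(-150/341 + 217853) = 1/(74287723/341) = 341/74287723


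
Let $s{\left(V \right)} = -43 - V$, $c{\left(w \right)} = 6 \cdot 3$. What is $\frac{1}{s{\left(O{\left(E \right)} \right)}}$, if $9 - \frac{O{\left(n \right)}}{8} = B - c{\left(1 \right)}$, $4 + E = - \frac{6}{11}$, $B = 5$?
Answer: $- \frac{1}{219} \approx -0.0045662$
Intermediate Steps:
$c{\left(w \right)} = 18$
$E = - \frac{50}{11}$ ($E = -4 - \frac{6}{11} = - \frac{50}{11} \approx -4.5455$)
$O{\left(n \right)} = 176$ ($O{\left(n \right)} = 72 - 8 \left(5 - 18\right) = 72 - -104 = 72 + 104 = 176$)
$\frac{1}{s{\left(O{\left(E \right)} \right)}} = \frac{1}{-43 - 176} = \frac{1}{-219} = - \frac{1}{219}$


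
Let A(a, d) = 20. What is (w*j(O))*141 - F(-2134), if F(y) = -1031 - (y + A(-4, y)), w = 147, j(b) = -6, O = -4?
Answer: -125445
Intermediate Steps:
F(y) = -1051 - y (F(y) = -1031 - (y + 20) = -1031 - (20 + y) = -1031 + (-20 - y) = -1051 - y)
(w*j(O))*141 - F(-2134) = (147*(-6))*141 - (-1051 - 1*(-2134)) = -882*141 - (-1051 + 2134) = -124362 - 1*1083 = -124362 - 1083 = -125445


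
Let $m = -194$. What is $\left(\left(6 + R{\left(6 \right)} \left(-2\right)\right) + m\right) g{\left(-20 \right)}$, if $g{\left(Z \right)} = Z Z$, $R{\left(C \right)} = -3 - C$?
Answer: $-68000$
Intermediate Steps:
$g{\left(Z \right)} = Z^{2}$
$\left(\left(6 + R{\left(6 \right)} \left(-2\right)\right) + m\right) g{\left(-20 \right)} = \left(\left(6 + \left(-3 - 6\right) \left(-2\right)\right) - 194\right) \left(-20\right)^{2} = \left(\left(6 + \left(-3 - 6\right) \left(-2\right)\right) - 194\right) 400 = \left(\left(6 - -18\right) - 194\right) 400 = \left(\left(6 + 18\right) - 194\right) 400 = \left(24 - 194\right) 400 = \left(-170\right) 400 = -68000$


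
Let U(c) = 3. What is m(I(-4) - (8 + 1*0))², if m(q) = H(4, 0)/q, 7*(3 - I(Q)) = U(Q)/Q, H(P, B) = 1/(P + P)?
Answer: 49/75076 ≈ 0.00065267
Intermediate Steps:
H(P, B) = 1/(2*P)
I(Q) = 3 - 3/(7*Q)
m(q) = 1/(8*q) (m(q) = ((½)/4)/q = ((½)*(¼))/q = 1/(8*q))
m(I(-4) - (8 + 1*0))² = (1/(8*((3 - 3/7/(-4)) - (8 + 1*0))))² = (1/(8*((3 - 3/7*(-¼)) - (8 + 0))))² = (1/(8*((3 + 3/28) - 1*8)))² = (1/(8*(87/28 - 8)))² = (1/(8*(-137/28)))² = ((⅛)*(-28/137))² = (-7/274)² = 49/75076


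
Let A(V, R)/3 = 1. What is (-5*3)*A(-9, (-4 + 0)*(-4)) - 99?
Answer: -144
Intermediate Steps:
A(V, R) = 3 (A(V, R) = 3*1 = 3)
(-5*3)*A(-9, (-4 + 0)*(-4)) - 99 = -5*3*3 - 99 = -15*3 - 99 = -45 - 99 = -144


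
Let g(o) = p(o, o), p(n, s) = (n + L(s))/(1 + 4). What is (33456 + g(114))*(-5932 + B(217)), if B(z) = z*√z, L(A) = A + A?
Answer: -994333704/5 + 36373974*√217/5 ≈ -9.1702e+7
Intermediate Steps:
L(A) = 2*A
p(n, s) = n/5 + 2*s/5 (p(n, s) = (n + 2*s)/(1 + 4) = (n + 2*s)/5 = (n + 2*s)*(⅕) = n/5 + 2*s/5)
g(o) = 3*o/5 (g(o) = o/5 + 2*o/5 = 3*o/5)
B(z) = z^(3/2)
(33456 + g(114))*(-5932 + B(217)) = (33456 + (⅗)*114)*(-5932 + 217^(3/2)) = (33456 + 342/5)*(-5932 + 217*√217) = 167622*(-5932 + 217*√217)/5 = -994333704/5 + 36373974*√217/5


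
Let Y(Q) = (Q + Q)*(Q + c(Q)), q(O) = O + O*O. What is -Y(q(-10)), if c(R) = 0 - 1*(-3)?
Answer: -16740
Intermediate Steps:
c(R) = 3 (c(R) = 0 + 3 = 3)
q(O) = O + O**2
Y(Q) = 2*Q*(3 + Q) (Y(Q) = (Q + Q)*(Q + 3) = (2*Q)*(3 + Q) = 2*Q*(3 + Q))
-Y(q(-10)) = -2*(-10*(1 - 10))*(3 - 10*(1 - 10)) = -2*(-10*(-9))*(3 - 10*(-9)) = -2*90*(3 + 90) = -2*90*93 = -1*16740 = -16740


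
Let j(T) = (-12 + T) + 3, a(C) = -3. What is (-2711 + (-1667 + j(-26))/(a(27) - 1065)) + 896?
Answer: -968359/534 ≈ -1813.4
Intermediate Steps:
j(T) = -9 + T
(-2711 + (-1667 + j(-26))/(a(27) - 1065)) + 896 = (-2711 + (-1667 + (-9 - 26))/(-3 - 1065)) + 896 = (-2711 + (-1667 - 35)/(-1068)) + 896 = (-2711 - 1702*(-1/1068)) + 896 = (-2711 + 851/534) + 896 = -1446823/534 + 896 = -968359/534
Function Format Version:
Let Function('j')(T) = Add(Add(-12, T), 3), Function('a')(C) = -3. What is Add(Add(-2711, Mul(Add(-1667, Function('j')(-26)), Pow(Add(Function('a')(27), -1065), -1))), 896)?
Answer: Rational(-968359, 534) ≈ -1813.4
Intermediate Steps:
Function('j')(T) = Add(-9, T)
Add(Add(-2711, Mul(Add(-1667, Function('j')(-26)), Pow(Add(Function('a')(27), -1065), -1))), 896) = Add(Add(-2711, Mul(Add(-1667, Add(-9, -26)), Pow(Add(-3, -1065), -1))), 896) = Add(Add(-2711, Mul(Add(-1667, -35), Pow(-1068, -1))), 896) = Add(Add(-2711, Mul(-1702, Rational(-1, 1068))), 896) = Add(Add(-2711, Rational(851, 534)), 896) = Add(Rational(-1446823, 534), 896) = Rational(-968359, 534)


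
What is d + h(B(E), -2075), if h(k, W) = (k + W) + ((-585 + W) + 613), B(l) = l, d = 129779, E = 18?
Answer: 125675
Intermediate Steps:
h(k, W) = 28 + k + 2*W (h(k, W) = (W + k) + (28 + W) = 28 + k + 2*W)
d + h(B(E), -2075) = 129779 + (28 + 18 + 2*(-2075)) = 129779 + (28 + 18 - 4150) = 129779 - 4104 = 125675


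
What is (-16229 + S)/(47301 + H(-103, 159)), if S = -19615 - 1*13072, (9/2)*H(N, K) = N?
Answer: -440244/425503 ≈ -1.0346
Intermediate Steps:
H(N, K) = 2*N/9
S = -32687 (S = -19615 - 13072 = -32687)
(-16229 + S)/(47301 + H(-103, 159)) = (-16229 - 32687)/(47301 + (2/9)*(-103)) = -48916/(47301 - 206/9) = -48916/425503/9 = -48916*9/425503 = -440244/425503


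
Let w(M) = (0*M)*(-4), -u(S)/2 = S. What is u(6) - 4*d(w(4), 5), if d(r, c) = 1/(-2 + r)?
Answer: -10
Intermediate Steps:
u(S) = -2*S
w(M) = 0 (w(M) = 0*(-4) = 0)
u(6) - 4*d(w(4), 5) = -2*6 - 4/(-2 + 0) = -12 - 4/(-2) = -12 - 4*(-1/2) = -12 + 2 = -10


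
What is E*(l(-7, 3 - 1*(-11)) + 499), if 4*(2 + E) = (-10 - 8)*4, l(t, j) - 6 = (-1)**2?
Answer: -10120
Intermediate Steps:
l(t, j) = 7 (l(t, j) = 6 + (-1)**2 = 6 + 1 = 7)
E = -20 (E = -2 + ((-10 - 8)*4)/4 = -2 + (-18*4)/4 = -2 + (1/4)*(-72) = -2 - 18 = -20)
E*(l(-7, 3 - 1*(-11)) + 499) = -20*(7 + 499) = -20*506 = -10120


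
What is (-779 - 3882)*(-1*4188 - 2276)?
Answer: 30128704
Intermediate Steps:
(-779 - 3882)*(-1*4188 - 2276) = -4661*(-4188 - 2276) = -4661*(-6464) = 30128704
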